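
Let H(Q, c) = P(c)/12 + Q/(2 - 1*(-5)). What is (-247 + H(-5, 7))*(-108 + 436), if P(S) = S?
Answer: -1702238/21 ≈ -81059.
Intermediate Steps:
H(Q, c) = Q/7 + c/12 (H(Q, c) = c/12 + Q/(2 - 1*(-5)) = c*(1/12) + Q/(2 + 5) = c/12 + Q/7 = Q/7 + c/12)
(-247 + H(-5, 7))*(-108 + 436) = (-247 + ((⅐)*(-5) + (1/12)*7))*(-108 + 436) = (-247 + (-5/7 + 7/12))*328 = (-247 - 11/84)*328 = -20759/84*328 = -1702238/21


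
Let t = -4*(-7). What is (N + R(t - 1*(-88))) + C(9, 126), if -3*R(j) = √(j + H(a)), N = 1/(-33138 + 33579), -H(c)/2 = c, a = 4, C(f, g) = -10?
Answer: -4409/441 - 2*√3 ≈ -13.462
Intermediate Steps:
t = 28
H(c) = -2*c
N = 1/441 ≈ 0.0022676
R(j) = -√(-8 + j)/3 (R(j) = -√(j - 2*4)/3 = -√(j - 8)/3 = -√(-8 + j)/3)
(N + R(t - 1*(-88))) + C(9, 126) = (1/441 - √(-8 + (28 - 1*(-88)))/3) - 10 = (1/441 - √(-8 + (28 + 88))/3) - 10 = (1/441 - √(-8 + 116)/3) - 10 = (1/441 - 2*√3) - 10 = -4409/441 - 2*√3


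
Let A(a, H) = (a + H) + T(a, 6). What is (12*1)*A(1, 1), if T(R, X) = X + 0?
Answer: 96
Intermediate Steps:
T(R, X) = X
A(a, H) = 6 + H + a (A(a, H) = (a + H) + 6 = (H + a) + 6 = 6 + H + a)
(12*1)*A(1, 1) = (12*1)*(6 + 1 + 1) = 12*8 = 96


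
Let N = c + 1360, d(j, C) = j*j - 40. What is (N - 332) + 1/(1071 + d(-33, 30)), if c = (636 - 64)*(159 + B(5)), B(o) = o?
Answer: 201052321/2120 ≈ 94836.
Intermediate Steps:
d(j, C) = -40 + j**2 (d(j, C) = j**2 - 40 = -40 + j**2)
c = 93808 (c = (636 - 64)*(159 + 5) = 572*164 = 93808)
N = 95168 (N = 93808 + 1360 = 95168)
(N - 332) + 1/(1071 + d(-33, 30)) = (95168 - 332) + 1/(1071 + (-40 + (-33)**2)) = 94836 + 1/(1071 + (-40 + 1089)) = 94836 + 1/(1071 + 1049) = 94836 + 1/2120 = 201052321/2120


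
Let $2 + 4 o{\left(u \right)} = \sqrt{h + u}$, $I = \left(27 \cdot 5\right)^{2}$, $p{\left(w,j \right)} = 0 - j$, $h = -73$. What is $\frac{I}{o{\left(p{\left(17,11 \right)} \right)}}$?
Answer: $- \frac{18225}{11} - \frac{18225 i \sqrt{21}}{11} \approx -1656.8 - 7592.5 i$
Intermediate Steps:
$p{\left(w,j \right)} = - j$
$I = 18225$ ($I = 135^{2} = 18225$)
$o{\left(u \right)} = - \frac{1}{2} + \frac{\sqrt{-73 + u}}{4}$
$\frac{I}{o{\left(p{\left(17,11 \right)} \right)}} = \frac{18225}{- \frac{1}{2} + \frac{\sqrt{-73 - 11}}{4}} = \frac{18225}{- \frac{1}{2} + \frac{\sqrt{-84}}{4}} = \frac{18225}{- \frac{1}{2} + \frac{2 i \sqrt{21}}{4}} = \frac{18225}{- \frac{1}{2} + \frac{i \sqrt{21}}{2}}$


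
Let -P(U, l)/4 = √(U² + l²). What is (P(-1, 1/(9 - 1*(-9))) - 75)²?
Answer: 456925/81 + 500*√13/3 ≈ 6242.0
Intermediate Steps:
P(U, l) = -4*√(U² + l²)
(P(-1, 1/(9 - 1*(-9))) - 75)² = (-4*√((-1)² + (1/(9 - 1*(-9)))²) - 75)² = (-4*√(1 + (1/(9 + 9))²) - 75)² = (-4*√(1 + (1/18)²) - 75)² = (-4*√(1 + 1/324) - 75)² = (-10*√13/9 - 75)² = (-75 - 10*√13/9)²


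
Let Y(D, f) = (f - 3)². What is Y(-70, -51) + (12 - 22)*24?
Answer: 2676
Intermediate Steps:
Y(D, f) = (-3 + f)²
Y(-70, -51) + (12 - 22)*24 = (-3 - 51)² + (12 - 22)*24 = (-54)² - 10*24 = 2916 - 240 = 2676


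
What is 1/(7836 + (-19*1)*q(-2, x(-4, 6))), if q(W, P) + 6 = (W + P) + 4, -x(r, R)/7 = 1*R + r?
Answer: 1/8178 ≈ 0.00012228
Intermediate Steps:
x(r, R) = -7*R - 7*r (x(r, R) = -7*(1*R + r) = -7*(R + r) = -7*R - 7*r)
q(W, P) = -2 + P + W (q(W, P) = -6 + ((W + P) + 4) = -6 + ((P + W) + 4) = -6 + (4 + P + W) = -2 + P + W)
1/(7836 + (-19*1)*q(-2, x(-4, 6))) = 1/(7836 + (-19*1)*(-2 + (-7*6 - 7*(-4)) - 2)) = 1/(7836 - 19*(-2 + (-42 + 28) - 2)) = 1/(7836 - 19*(-2 - 14 - 2)) = 1/(7836 - 19*(-18)) = 1/(7836 + 342) = 1/8178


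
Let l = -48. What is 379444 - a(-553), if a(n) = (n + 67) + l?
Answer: 379978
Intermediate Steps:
a(n) = 19 + n (a(n) = (n + 67) - 48 = (67 + n) - 48 = 19 + n)
379444 - a(-553) = 379444 - (19 - 553) = 379444 - 1*(-534) = 379444 + 534 = 379978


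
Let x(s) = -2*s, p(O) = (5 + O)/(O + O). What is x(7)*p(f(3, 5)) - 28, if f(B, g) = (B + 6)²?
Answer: -2870/81 ≈ -35.432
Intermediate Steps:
f(B, g) = (6 + B)²
p(O) = (5 + O)/(2*O) (p(O) = (5 + O)/((2*O)) = (5 + O)*(1/(2*O)) = (5 + O)/(2*O))
x(7)*p(f(3, 5)) - 28 = (-2*7)*((5 + (6 + 3)²)/(2*((6 + 3)²))) - 28 = -7*(5 + 9²)/(9²) - 28 = -7*(5 + 81)/81 - 28 = -7*86/81 - 28 = -14*43/81 - 28 = -602/81 - 28 = -2870/81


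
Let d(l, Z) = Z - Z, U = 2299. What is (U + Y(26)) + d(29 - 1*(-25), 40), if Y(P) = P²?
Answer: 2975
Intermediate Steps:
d(l, Z) = 0
(U + Y(26)) + d(29 - 1*(-25), 40) = (2299 + 26²) + 0 = (2299 + 676) + 0 = 2975 + 0 = 2975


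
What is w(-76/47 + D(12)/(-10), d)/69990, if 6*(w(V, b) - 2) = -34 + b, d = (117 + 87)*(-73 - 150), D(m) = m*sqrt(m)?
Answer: -22757/209970 ≈ -0.10838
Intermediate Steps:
D(m) = m**(3/2)
d = -45492 (d = 204*(-223) = -45492)
w(V, b) = -11/3 + b/6 (w(V, b) = 2 + (-34 + b)/6 = 2 + (-17/3 + b/6) = -11/3 + b/6)
w(-76/47 + D(12)/(-10), d)/69990 = (-11/3 + (1/6)*(-45492))/69990 = (-11/3 - 7582)*(1/69990) = -22757/3*1/69990 = -22757/209970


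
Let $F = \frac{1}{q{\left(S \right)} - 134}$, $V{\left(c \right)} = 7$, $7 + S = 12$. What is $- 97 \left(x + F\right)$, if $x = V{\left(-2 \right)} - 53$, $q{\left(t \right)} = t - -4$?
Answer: $\frac{557847}{125} \approx 4462.8$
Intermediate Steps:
$S = 5$ ($S = -7 + 12 = 5$)
$q{\left(t \right)} = 4 + t$ ($q{\left(t \right)} = t + 4 = 4 + t$)
$F = - \frac{1}{125}$ ($F = \frac{1}{\left(4 + 5\right) - 134} = \frac{1}{9 - 134} = \frac{1}{-125} = - \frac{1}{125} \approx -0.008$)
$x = -46$ ($x = 7 - 53 = -46$)
$- 97 \left(x + F\right) = - 97 \left(-46 - \frac{1}{125}\right) = \left(-97\right) \left(- \frac{5751}{125}\right) = \frac{557847}{125}$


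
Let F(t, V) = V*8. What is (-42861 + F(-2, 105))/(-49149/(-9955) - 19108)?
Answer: 418319055/190170991 ≈ 2.1997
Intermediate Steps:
F(t, V) = 8*V
(-42861 + F(-2, 105))/(-49149/(-9955) - 19108) = (-42861 + 8*105)/(-49149/(-9955) - 19108) = (-42861 + 840)/(-49149*(-1/9955) - 19108) = -42021/(49149/9955 - 19108) = -42021/(-190170991/9955) = -42021*(-9955/190170991) = 418319055/190170991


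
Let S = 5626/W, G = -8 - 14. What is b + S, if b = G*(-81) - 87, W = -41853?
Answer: 70935209/41853 ≈ 1694.9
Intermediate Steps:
G = -22
b = 1695 (b = -22*(-81) - 87 = 1782 - 87 = 1695)
S = -5626/41853 (S = 5626/(-41853) = 5626*(-1/41853) = -5626/41853 ≈ -0.13442)
b + S = 1695 - 5626/41853 = 70935209/41853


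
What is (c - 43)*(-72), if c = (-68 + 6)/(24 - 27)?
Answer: 1608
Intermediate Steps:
c = 62/3 (c = -62/(-3) = -62*(-⅓) = 62/3 ≈ 20.667)
(c - 43)*(-72) = (62/3 - 43)*(-72) = -67/3*(-72) = 1608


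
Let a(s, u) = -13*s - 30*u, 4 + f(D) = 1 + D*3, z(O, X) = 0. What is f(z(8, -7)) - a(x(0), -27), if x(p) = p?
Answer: -813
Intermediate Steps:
f(D) = -3 + 3*D (f(D) = -4 + (1 + D*3) = -4 + (1 + 3*D) = -3 + 3*D)
a(s, u) = -30*u - 13*s
f(z(8, -7)) - a(x(0), -27) = (-3 + 3*0) - (-30*(-27) - 13*0) = (-3 + 0) - (810 + 0) = -3 - 1*810 = -3 - 810 = -813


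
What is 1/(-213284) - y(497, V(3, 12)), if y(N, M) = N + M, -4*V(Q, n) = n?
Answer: -105362297/213284 ≈ -494.00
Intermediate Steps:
V(Q, n) = -n/4
y(N, M) = M + N
1/(-213284) - y(497, V(3, 12)) = 1/(-213284) - (-¼*12 + 497) = -1/213284 - (-3 + 497) = -1/213284 - 1*494 = -1/213284 - 494 = -105362297/213284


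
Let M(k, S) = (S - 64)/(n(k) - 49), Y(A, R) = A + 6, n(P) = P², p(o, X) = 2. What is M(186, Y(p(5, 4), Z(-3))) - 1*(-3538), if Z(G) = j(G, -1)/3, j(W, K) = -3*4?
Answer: 122227230/34547 ≈ 3538.0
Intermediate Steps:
j(W, K) = -12
Z(G) = -4 (Z(G) = -12/3 = -12*⅓ = -4)
Y(A, R) = 6 + A
M(k, S) = (-64 + S)/(-49 + k²) (M(k, S) = (S - 64)/(k² - 49) = (-64 + S)/(-49 + k²))
M(186, Y(p(5, 4), Z(-3))) - 1*(-3538) = (-64 + (6 + 2))/(-49 + 186²) - 1*(-3538) = (-64 + 8)/(-49 + 34596) + 3538 = -56/34547 + 3538 = 122227230/34547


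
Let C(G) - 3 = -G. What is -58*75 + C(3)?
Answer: -4350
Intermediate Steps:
C(G) = 3 - G
-58*75 + C(3) = -58*75 + (3 - 1*3) = -4350 + (3 - 3) = -4350 + 0 = -4350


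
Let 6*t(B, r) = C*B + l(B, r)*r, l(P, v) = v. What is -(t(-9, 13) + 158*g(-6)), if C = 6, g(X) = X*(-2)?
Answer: -11491/6 ≈ -1915.2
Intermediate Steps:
g(X) = -2*X
t(B, r) = B + r**2/6 (t(B, r) = (6*B + r*r)/6 = (6*B + r**2)/6 = (r**2 + 6*B)/6 = B + r**2/6)
-(t(-9, 13) + 158*g(-6)) = -((-9 + (1/6)*13**2) + 158*(-2*(-6))) = -((-9 + (1/6)*169) + 158*12) = -((-9 + 169/6) + 1896) = -(115/6 + 1896) = -1*11491/6 = -11491/6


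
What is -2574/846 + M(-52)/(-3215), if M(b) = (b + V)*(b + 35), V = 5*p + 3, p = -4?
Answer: -514876/151105 ≈ -3.4074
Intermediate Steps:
V = -17 (V = 5*(-4) + 3 = -20 + 3 = -17)
M(b) = (-17 + b)*(35 + b) (M(b) = (b - 17)*(b + 35) = (-17 + b)*(35 + b))
-2574/846 + M(-52)/(-3215) = -2574/846 + (-595 + (-52)² + 18*(-52))/(-3215) = -2574*1/846 + (-595 + 2704 - 936)*(-1/3215) = -143/47 + 1173*(-1/3215) = -143/47 - 1173/3215 = -514876/151105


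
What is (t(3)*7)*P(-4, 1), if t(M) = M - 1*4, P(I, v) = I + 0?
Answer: 28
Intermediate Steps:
P(I, v) = I
t(M) = -4 + M (t(M) = M - 4 = -4 + M)
(t(3)*7)*P(-4, 1) = ((-4 + 3)*7)*(-4) = -1*7*(-4) = -7*(-4) = 28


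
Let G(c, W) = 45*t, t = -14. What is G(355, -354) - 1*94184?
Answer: -94814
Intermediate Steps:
G(c, W) = -630 (G(c, W) = 45*(-14) = -630)
G(355, -354) - 1*94184 = -630 - 1*94184 = -630 - 94184 = -94814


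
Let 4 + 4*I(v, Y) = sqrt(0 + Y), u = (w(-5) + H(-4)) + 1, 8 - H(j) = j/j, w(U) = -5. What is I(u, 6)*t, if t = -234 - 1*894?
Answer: 1128 - 282*sqrt(6) ≈ 437.24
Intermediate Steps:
H(j) = 7 (H(j) = 8 - j/j = 8 - 1*1 = 8 - 1 = 7)
u = 3 (u = (-5 + 7) + 1 = 2 + 1 = 3)
I(v, Y) = -1 + sqrt(Y)/4 (I(v, Y) = -1 + sqrt(0 + Y)/4 = -1 + sqrt(Y)/4)
t = -1128 (t = -234 - 894 = -1128)
I(u, 6)*t = (-1 + sqrt(6)/4)*(-1128) = 1128 - 282*sqrt(6)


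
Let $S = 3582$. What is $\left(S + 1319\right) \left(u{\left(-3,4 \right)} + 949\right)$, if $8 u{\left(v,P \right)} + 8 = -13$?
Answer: $\frac{37105471}{8} \approx 4.6382 \cdot 10^{6}$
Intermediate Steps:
$u{\left(v,P \right)} = - \frac{21}{8}$ ($u{\left(v,P \right)} = -1 + \frac{1}{8} \left(-13\right) = -1 - \frac{13}{8} = - \frac{21}{8}$)
$\left(S + 1319\right) \left(u{\left(-3,4 \right)} + 949\right) = \left(3582 + 1319\right) \left(- \frac{21}{8} + 949\right) = 4901 \cdot \frac{7571}{8} = \frac{37105471}{8}$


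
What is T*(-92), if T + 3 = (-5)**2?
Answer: -2024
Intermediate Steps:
T = 22 (T = -3 + (-5)**2 = -3 + 25 = 22)
T*(-92) = 22*(-92) = -2024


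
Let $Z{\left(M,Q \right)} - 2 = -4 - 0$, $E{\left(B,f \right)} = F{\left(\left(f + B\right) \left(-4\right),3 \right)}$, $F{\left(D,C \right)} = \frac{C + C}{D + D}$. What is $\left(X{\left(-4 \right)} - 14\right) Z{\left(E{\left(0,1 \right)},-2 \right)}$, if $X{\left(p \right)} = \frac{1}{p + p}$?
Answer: $\frac{113}{4} \approx 28.25$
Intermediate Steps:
$F{\left(D,C \right)} = \frac{C}{D}$ ($F{\left(D,C \right)} = \frac{2 C}{2 D} = 2 C \frac{1}{2 D} = \frac{C}{D}$)
$X{\left(p \right)} = \frac{1}{2 p}$
$E{\left(B,f \right)} = \frac{3}{- 4 B - 4 f}$ ($E{\left(B,f \right)} = \frac{3}{\left(f + B\right) \left(-4\right)} = \frac{3}{\left(B + f\right) \left(-4\right)} = \frac{3}{- 4 B - 4 f}$)
$Z{\left(M,Q \right)} = -2$ ($Z{\left(M,Q \right)} = 2 - 4 = -2$)
$\left(X{\left(-4 \right)} - 14\right) Z{\left(E{\left(0,1 \right)},-2 \right)} = \left(\frac{1}{2 \left(-4\right)} - 14\right) \left(-2\right) = \left(\frac{1}{2} \left(- \frac{1}{4}\right) - 14\right) \left(-2\right) = \left(- \frac{1}{8} - 14\right) \left(-2\right) = \left(- \frac{113}{8}\right) \left(-2\right) = \frac{113}{4}$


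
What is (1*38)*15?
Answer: 570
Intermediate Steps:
(1*38)*15 = 38*15 = 570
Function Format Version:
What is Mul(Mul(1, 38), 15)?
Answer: 570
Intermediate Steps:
Mul(Mul(1, 38), 15) = Mul(38, 15) = 570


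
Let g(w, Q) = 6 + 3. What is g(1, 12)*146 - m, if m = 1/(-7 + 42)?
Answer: 45989/35 ≈ 1314.0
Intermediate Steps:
g(w, Q) = 9
m = 1/35 ≈ 0.028571
g(1, 12)*146 - m = 9*146 - 1*1/35 = 1314 - 1/35 = 45989/35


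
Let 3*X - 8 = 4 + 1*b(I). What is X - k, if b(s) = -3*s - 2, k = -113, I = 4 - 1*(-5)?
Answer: 322/3 ≈ 107.33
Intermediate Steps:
I = 9 (I = 4 + 5 = 9)
b(s) = -2 - 3*s
X = -17/3 (X = 8/3 + (4 + 1*(-2 - 3*9))/3 = 8/3 + (4 + 1*(-2 - 27))/3 = 8/3 + (4 + 1*(-29))/3 = 8/3 + (4 - 29)/3 = 8/3 + (⅓)*(-25) = 8/3 - 25/3 = -17/3 ≈ -5.6667)
X - k = -17/3 - 1*(-113) = -17/3 + 113 = 322/3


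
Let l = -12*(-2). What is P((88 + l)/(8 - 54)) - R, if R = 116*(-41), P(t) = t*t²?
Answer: 57690636/12167 ≈ 4741.6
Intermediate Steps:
l = 24
P(t) = t³
R = -4756
P((88 + l)/(8 - 54)) - R = ((88 + 24)/(8 - 54))³ - 1*(-4756) = (112/(-46))³ + 4756 = (112*(-1/46))³ + 4756 = (-56/23)³ + 4756 = -175616/12167 + 4756 = 57690636/12167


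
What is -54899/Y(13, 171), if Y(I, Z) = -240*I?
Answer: 4223/240 ≈ 17.596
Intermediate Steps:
-54899/Y(13, 171) = -54899/((-240*13)) = -54899/(-3120) = -54899*(-1/3120) = 4223/240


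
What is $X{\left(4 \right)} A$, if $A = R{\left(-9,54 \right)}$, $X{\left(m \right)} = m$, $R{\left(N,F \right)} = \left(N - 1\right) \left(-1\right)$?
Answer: $40$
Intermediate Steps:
$R{\left(N,F \right)} = 1 - N$ ($R{\left(N,F \right)} = \left(-1 + N\right) \left(-1\right) = 1 - N$)
$A = 10$ ($A = 1 - -9 = 1 + 9 = 10$)
$X{\left(4 \right)} A = 4 \cdot 10 = 40$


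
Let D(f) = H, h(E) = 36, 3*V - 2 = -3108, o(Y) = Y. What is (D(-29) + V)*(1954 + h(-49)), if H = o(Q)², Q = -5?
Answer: -6031690/3 ≈ -2.0106e+6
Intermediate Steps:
V = -3106/3 (V = ⅔ + (⅓)*(-3108) = ⅔ - 1036 = -3106/3 ≈ -1035.3)
H = 25 (H = (-5)² = 25)
D(f) = 25
(D(-29) + V)*(1954 + h(-49)) = (25 - 3106/3)*(1954 + 36) = -3031/3*1990 = -6031690/3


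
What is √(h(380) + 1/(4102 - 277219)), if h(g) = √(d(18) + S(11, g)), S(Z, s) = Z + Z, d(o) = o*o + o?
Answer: √(-273117 + 149185791378*√91)/273117 ≈ 4.3679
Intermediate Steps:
d(o) = o + o² (d(o) = o² + o = o + o²)
S(Z, s) = 2*Z
h(g) = 2*√91 (h(g) = √(18*(1 + 18) + 2*11) = √(18*19 + 22) = √(342 + 22) = √364 = 2*√91)
√(h(380) + 1/(4102 - 277219)) = √(2*√91 + 1/(4102 - 277219)) = √(2*√91 + 1/(-273117)) = √(2*√91 - 1/273117) = √(-1/273117 + 2*√91)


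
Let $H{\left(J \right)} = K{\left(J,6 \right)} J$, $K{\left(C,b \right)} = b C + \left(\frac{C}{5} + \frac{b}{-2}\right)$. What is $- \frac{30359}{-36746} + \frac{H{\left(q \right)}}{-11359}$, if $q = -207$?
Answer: $- \frac{47200266899}{2086989070} \approx -22.616$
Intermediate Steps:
$K{\left(C,b \right)} = - \frac{b}{2} + \frac{C}{5} + C b$ ($K{\left(C,b \right)} = C b + \left(C \frac{1}{5} + b \left(- \frac{1}{2}\right)\right) = C b + \left(\frac{C}{5} - \frac{b}{2}\right) = C b + \left(- \frac{b}{2} + \frac{C}{5}\right) = - \frac{b}{2} + \frac{C}{5} + C b$)
$H{\left(J \right)} = J \left(-3 + \frac{31 J}{5}\right)$ ($H{\left(J \right)} = \left(\left(- \frac{1}{2}\right) 6 + \frac{J}{5} + J 6\right) J = \left(-3 + \frac{J}{5} + 6 J\right) J = \left(-3 + \frac{31 J}{5}\right) J = J \left(-3 + \frac{31 J}{5}\right)$)
$- \frac{30359}{-36746} + \frac{H{\left(q \right)}}{-11359} = - \frac{30359}{-36746} + \frac{\frac{1}{5} \left(-207\right) \left(-15 + 31 \left(-207\right)\right)}{-11359} = \left(-30359\right) \left(- \frac{1}{36746}\right) + \frac{1}{5} \left(-207\right) \left(-15 - 6417\right) \left(- \frac{1}{11359}\right) = \frac{30359}{36746} + \frac{1}{5} \left(-207\right) \left(-6432\right) \left(- \frac{1}{11359}\right) = \frac{30359}{36746} + \frac{1331424}{5} \left(- \frac{1}{11359}\right) = \frac{30359}{36746} - \frac{1331424}{56795} = - \frac{47200266899}{2086989070}$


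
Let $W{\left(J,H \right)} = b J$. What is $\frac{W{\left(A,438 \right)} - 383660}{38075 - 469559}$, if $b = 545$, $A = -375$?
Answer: $\frac{588035}{431484} \approx 1.3628$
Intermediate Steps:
$W{\left(J,H \right)} = 545 J$
$\frac{W{\left(A,438 \right)} - 383660}{38075 - 469559} = \frac{545 \left(-375\right) - 383660}{38075 - 469559} = \frac{-204375 - 383660}{-431484} = \left(-588035\right) \left(- \frac{1}{431484}\right) = \frac{588035}{431484}$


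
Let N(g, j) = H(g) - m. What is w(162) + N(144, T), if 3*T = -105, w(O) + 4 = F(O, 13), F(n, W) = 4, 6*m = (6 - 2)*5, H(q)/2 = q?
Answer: 854/3 ≈ 284.67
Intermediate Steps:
H(q) = 2*q
m = 10/3 (m = ((6 - 2)*5)/6 = (4*5)/6 = (⅙)*20 = 10/3 ≈ 3.3333)
w(O) = 0 (w(O) = -4 + 4 = 0)
T = -35 (T = (⅓)*(-105) = -35)
N(g, j) = -10/3 + 2*g (N(g, j) = 2*g - 1*10/3 = 2*g - 10/3 = -10/3 + 2*g)
w(162) + N(144, T) = 0 + (-10/3 + 2*144) = 0 + (-10/3 + 288) = 0 + 854/3 = 854/3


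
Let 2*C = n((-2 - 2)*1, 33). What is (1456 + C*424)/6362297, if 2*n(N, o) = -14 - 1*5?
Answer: -558/6362297 ≈ -8.7704e-5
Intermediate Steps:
n(N, o) = -19/2 (n(N, o) = (-14 - 1*5)/2 = (-14 - 5)/2 = (½)*(-19) = -19/2)
C = -19/4 (C = (½)*(-19/2) = -19/4 ≈ -4.7500)
(1456 + C*424)/6362297 = (1456 - 19/4*424)/6362297 = (1456 - 2014)*(1/6362297) = -558*1/6362297 = -558/6362297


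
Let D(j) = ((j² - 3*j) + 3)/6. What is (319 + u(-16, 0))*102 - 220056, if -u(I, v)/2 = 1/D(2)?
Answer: -188742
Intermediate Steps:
D(j) = ½ - j/2 + j²/6 (D(j) = (3 + j² - 3*j)*(⅙) = ½ - j/2 + j²/6)
u(I, v) = -12 (u(I, v) = -2/(½ - ½*2 + (⅙)*2²) = -2/(½ - 1 + (⅙)*4) = -2/(½ - 1 + ⅔) = -2/⅙ = -2*6 = -12)
(319 + u(-16, 0))*102 - 220056 = (319 - 12)*102 - 220056 = 307*102 - 220056 = 31314 - 220056 = -188742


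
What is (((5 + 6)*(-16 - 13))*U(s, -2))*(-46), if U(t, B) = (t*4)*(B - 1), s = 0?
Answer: 0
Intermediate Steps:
U(t, B) = 4*t*(-1 + B) (U(t, B) = (4*t)*(-1 + B) = 4*t*(-1 + B))
(((5 + 6)*(-16 - 13))*U(s, -2))*(-46) = (((5 + 6)*(-16 - 13))*(4*0*(-1 - 2)))*(-46) = ((11*(-29))*(4*0*(-3)))*(-46) = -319*0*(-46) = 0*(-46) = 0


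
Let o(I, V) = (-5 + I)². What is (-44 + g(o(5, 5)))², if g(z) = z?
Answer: 1936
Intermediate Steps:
(-44 + g(o(5, 5)))² = (-44 + (-5 + 5)²)² = (-44 + 0²)² = (-44 + 0)² = (-44)² = 1936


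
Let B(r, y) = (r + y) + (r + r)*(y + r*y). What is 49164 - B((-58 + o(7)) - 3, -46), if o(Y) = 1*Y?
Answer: 312568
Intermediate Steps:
o(Y) = Y
B(r, y) = r + y + 2*r*(y + r*y) (B(r, y) = (r + y) + (2*r)*(y + r*y) = (r + y) + 2*r*(y + r*y) = r + y + 2*r*(y + r*y))
49164 - B((-58 + o(7)) - 3, -46) = 49164 - (((-58 + 7) - 3) - 46 + 2*((-58 + 7) - 3)*(-46) + 2*(-46)*((-58 + 7) - 3)**2) = 49164 - ((-51 - 3) - 46 + 2*(-51 - 3)*(-46) + 2*(-46)*(-51 - 3)**2) = 49164 - (-54 - 46 + 2*(-54)*(-46) + 2*(-46)*(-54)**2) = 49164 - (-54 - 46 + 4968 + 2*(-46)*2916) = 49164 - (-54 - 46 + 4968 - 268272) = 49164 - 1*(-263404) = 49164 + 263404 = 312568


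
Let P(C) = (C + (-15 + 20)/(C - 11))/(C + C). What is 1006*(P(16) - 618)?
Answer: -9938777/16 ≈ -6.2117e+5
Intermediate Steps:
P(C) = (C + 5/(-11 + C))/(2*C) (P(C) = (C + 5/(-11 + C))/((2*C)) = (C + 5/(-11 + C))*(1/(2*C)) = (C + 5/(-11 + C))/(2*C))
1006*(P(16) - 618) = 1006*((½)*(5 + 16² - 11*16)/(16*(-11 + 16)) - 618) = 1006*((½)*(1/16)*(5 + 256 - 176)/5 - 618) = 1006*((½)*(1/16)*(⅕)*85 - 618) = 1006*(17/32 - 618) = 1006*(-19759/32) = -9938777/16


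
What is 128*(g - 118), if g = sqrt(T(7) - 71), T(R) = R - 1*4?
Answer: -15104 + 256*I*sqrt(17) ≈ -15104.0 + 1055.5*I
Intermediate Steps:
T(R) = -4 + R (T(R) = R - 4 = -4 + R)
g = 2*I*sqrt(17) (g = sqrt((-4 + 7) - 71) = sqrt(3 - 71) = sqrt(-68) = 2*I*sqrt(17) ≈ 8.2462*I)
128*(g - 118) = 128*(2*I*sqrt(17) - 118) = 128*(-118 + 2*I*sqrt(17)) = -15104 + 256*I*sqrt(17)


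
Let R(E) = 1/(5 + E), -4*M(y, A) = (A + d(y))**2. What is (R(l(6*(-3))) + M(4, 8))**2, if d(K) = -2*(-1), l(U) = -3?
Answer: 2401/4 ≈ 600.25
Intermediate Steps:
d(K) = 2
M(y, A) = -(2 + A)**2/4 (M(y, A) = -(A + 2)**2/4 = -(2 + A)**2/4)
(R(l(6*(-3))) + M(4, 8))**2 = (1/(5 - 3) - (2 + 8)**2/4)**2 = (1/2 - 1/4*10**2)**2 = (1/2 - 1/4*100)**2 = (1/2 - 25)**2 = (-49/2)**2 = 2401/4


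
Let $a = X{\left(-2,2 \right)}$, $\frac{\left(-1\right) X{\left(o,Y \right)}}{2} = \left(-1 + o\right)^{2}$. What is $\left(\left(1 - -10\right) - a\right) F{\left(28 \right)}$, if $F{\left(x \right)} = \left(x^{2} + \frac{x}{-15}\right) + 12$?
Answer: $\frac{345448}{15} \approx 23030.0$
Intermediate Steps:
$X{\left(o,Y \right)} = - 2 \left(-1 + o\right)^{2}$
$a = -18$ ($a = - 2 \left(-1 - 2\right)^{2} = - 2 \left(-3\right)^{2} = \left(-2\right) 9 = -18$)
$F{\left(x \right)} = 12 + x^{2} - \frac{x}{15}$ ($F{\left(x \right)} = \left(x^{2} - \frac{x}{15}\right) + 12 = 12 + x^{2} - \frac{x}{15}$)
$\left(\left(1 - -10\right) - a\right) F{\left(28 \right)} = \left(\left(1 - -10\right) - -18\right) \left(12 + 28^{2} - \frac{28}{15}\right) = \left(\left(1 + 10\right) + 18\right) \left(12 + 784 - \frac{28}{15}\right) = \left(11 + 18\right) \frac{11912}{15} = 29 \cdot \frac{11912}{15} = \frac{345448}{15}$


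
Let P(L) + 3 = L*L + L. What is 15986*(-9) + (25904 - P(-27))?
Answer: -118669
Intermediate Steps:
P(L) = -3 + L + L**2 (P(L) = -3 + (L*L + L) = -3 + (L**2 + L) = -3 + (L + L**2) = -3 + L + L**2)
15986*(-9) + (25904 - P(-27)) = 15986*(-9) + (25904 - (-3 - 27 + (-27)**2)) = -143874 + (25904 - (-3 - 27 + 729)) = -143874 + (25904 - 1*699) = -143874 + (25904 - 699) = -143874 + 25205 = -118669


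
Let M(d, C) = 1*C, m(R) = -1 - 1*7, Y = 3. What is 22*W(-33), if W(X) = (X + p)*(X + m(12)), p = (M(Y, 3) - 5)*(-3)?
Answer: 24354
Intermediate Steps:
m(R) = -8 (m(R) = -1 - 7 = -8)
M(d, C) = C
p = 6 (p = (3 - 5)*(-3) = -2*(-3) = 6)
W(X) = (-8 + X)*(6 + X) (W(X) = (X + 6)*(X - 8) = (6 + X)*(-8 + X) = (-8 + X)*(6 + X))
22*W(-33) = 22*(-48 + (-33)² - 2*(-33)) = 22*(-48 + 1089 + 66) = 22*1107 = 24354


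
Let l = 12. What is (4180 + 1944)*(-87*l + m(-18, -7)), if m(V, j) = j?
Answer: -6436324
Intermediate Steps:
(4180 + 1944)*(-87*l + m(-18, -7)) = (4180 + 1944)*(-87*12 - 7) = 6124*(-1044 - 7) = 6124*(-1051) = -6436324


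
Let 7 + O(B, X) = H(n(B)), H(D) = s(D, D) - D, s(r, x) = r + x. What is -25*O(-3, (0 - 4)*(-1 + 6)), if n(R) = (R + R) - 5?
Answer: 450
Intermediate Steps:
n(R) = -5 + 2*R (n(R) = 2*R - 5 = -5 + 2*R)
H(D) = D (H(D) = (D + D) - D = 2*D - D = D)
O(B, X) = -12 + 2*B (O(B, X) = -7 + (-5 + 2*B) = -12 + 2*B)
-25*O(-3, (0 - 4)*(-1 + 6)) = -25*(-12 + 2*(-3)) = -25*(-12 - 6) = -25*(-18) = 450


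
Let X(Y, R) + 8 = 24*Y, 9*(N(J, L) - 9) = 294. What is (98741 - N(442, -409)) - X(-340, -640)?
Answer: 320602/3 ≈ 1.0687e+5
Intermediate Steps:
N(J, L) = 125/3 (N(J, L) = 9 + (1/9)*294 = 9 + 98/3 = 125/3)
X(Y, R) = -8 + 24*Y
(98741 - N(442, -409)) - X(-340, -640) = (98741 - 1*125/3) - (-8 + 24*(-340)) = (98741 - 125/3) - (-8 - 8160) = 296098/3 - 1*(-8168) = 296098/3 + 8168 = 320602/3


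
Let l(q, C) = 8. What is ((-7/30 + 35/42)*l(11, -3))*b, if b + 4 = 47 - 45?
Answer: -48/5 ≈ -9.6000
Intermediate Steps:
b = -2 (b = -4 + (47 - 45) = -4 + 2 = -2)
((-7/30 + 35/42)*l(11, -3))*b = ((-7/30 + 35/42)*8)*(-2) = ((-7*1/30 + 35*(1/42))*8)*(-2) = ((-7/30 + ⅚)*8)*(-2) = ((⅗)*8)*(-2) = (24/5)*(-2) = -48/5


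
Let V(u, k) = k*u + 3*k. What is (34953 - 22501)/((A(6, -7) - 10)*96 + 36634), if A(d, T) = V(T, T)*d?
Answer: 6226/25901 ≈ 0.24038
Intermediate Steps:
V(u, k) = 3*k + k*u
A(d, T) = T*d*(3 + T) (A(d, T) = (T*(3 + T))*d = T*d*(3 + T))
(34953 - 22501)/((A(6, -7) - 10)*96 + 36634) = (34953 - 22501)/((-7*6*(3 - 7) - 10)*96 + 36634) = 12452/((-7*6*(-4) - 10)*96 + 36634) = 12452/((168 - 10)*96 + 36634) = 12452/(158*96 + 36634) = 12452/(15168 + 36634) = 12452/51802 = 12452*(1/51802) = 6226/25901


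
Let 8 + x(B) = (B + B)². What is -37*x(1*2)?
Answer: -296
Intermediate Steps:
x(B) = -8 + 4*B² (x(B) = -8 + (B + B)² = -8 + (2*B)² = -8 + 4*B²)
-37*x(1*2) = -37*(-8 + 4*(1*2)²) = -37*(-8 + 4*2²) = -37*(-8 + 4*4) = -37*(-8 + 16) = -37*8 = -296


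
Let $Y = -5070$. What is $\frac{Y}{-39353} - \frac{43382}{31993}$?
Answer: $- \frac{67174232}{54740023} \approx -1.2271$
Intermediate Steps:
$\frac{Y}{-39353} - \frac{43382}{31993} = - \frac{5070}{-39353} - \frac{43382}{31993} = \left(-5070\right) \left(- \frac{1}{39353}\right) - \frac{43382}{31993} = \frac{5070}{39353} - \frac{43382}{31993} = - \frac{67174232}{54740023}$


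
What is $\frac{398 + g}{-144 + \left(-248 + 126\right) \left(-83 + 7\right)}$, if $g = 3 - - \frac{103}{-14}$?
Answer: $\frac{5511}{127792} \approx 0.043125$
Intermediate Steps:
$g = - \frac{61}{14}$ ($g = 3 - \left(-103\right) \left(- \frac{1}{14}\right) = 3 - \frac{103}{14} = - \frac{61}{14} \approx -4.3571$)
$\frac{398 + g}{-144 + \left(-248 + 126\right) \left(-83 + 7\right)} = \frac{398 - \frac{61}{14}}{-144 + \left(-248 + 126\right) \left(-83 + 7\right)} = \frac{5511}{14 \left(-144 - -9272\right)} = \frac{5511}{14 \left(-144 + 9272\right)} = \frac{5511}{14 \cdot 9128} = \frac{5511}{14} \cdot \frac{1}{9128} = \frac{5511}{127792}$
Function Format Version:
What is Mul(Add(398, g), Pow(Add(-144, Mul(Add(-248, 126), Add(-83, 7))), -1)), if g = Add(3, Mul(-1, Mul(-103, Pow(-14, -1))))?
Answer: Rational(5511, 127792) ≈ 0.043125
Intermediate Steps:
g = Rational(-61, 14) (g = Add(3, Mul(-1, Mul(-103, Rational(-1, 14)))) = Add(3, Mul(-1, Rational(103, 14))) = Add(3, Rational(-103, 14)) = Rational(-61, 14) ≈ -4.3571)
Mul(Add(398, g), Pow(Add(-144, Mul(Add(-248, 126), Add(-83, 7))), -1)) = Mul(Add(398, Rational(-61, 14)), Pow(Add(-144, Mul(Add(-248, 126), Add(-83, 7))), -1)) = Mul(Rational(5511, 14), Pow(Add(-144, Mul(-122, -76)), -1)) = Mul(Rational(5511, 14), Pow(Add(-144, 9272), -1)) = Mul(Rational(5511, 14), Pow(9128, -1)) = Mul(Rational(5511, 14), Rational(1, 9128)) = Rational(5511, 127792)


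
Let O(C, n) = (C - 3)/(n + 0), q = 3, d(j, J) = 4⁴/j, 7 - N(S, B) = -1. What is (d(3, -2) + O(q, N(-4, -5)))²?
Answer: 65536/9 ≈ 7281.8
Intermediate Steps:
N(S, B) = 8 (N(S, B) = 7 - 1*(-1) = 7 + 1 = 8)
d(j, J) = 256/j
O(C, n) = (-3 + C)/n
(d(3, -2) + O(q, N(-4, -5)))² = (256/3 + (-3 + 3)/8)² = (256*(⅓) + (⅛)*0)² = (256/3 + 0)² = (256/3)² = 65536/9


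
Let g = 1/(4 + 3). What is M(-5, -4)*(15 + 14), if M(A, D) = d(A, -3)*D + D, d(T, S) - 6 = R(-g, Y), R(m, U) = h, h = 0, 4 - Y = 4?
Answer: -812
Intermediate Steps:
Y = 0 (Y = 4 - 1*4 = 4 - 4 = 0)
g = ⅐ (g = 1/7 = ⅐ ≈ 0.14286)
R(m, U) = 0
d(T, S) = 6 (d(T, S) = 6 + 0 = 6)
M(A, D) = 7*D (M(A, D) = 6*D + D = 7*D)
M(-5, -4)*(15 + 14) = (7*(-4))*(15 + 14) = -28*29 = -812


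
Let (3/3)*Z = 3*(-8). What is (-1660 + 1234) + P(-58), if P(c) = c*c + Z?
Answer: 2914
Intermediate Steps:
Z = -24 (Z = 3*(-8) = -24)
P(c) = -24 + c**2 (P(c) = c*c - 24 = c**2 - 24 = -24 + c**2)
(-1660 + 1234) + P(-58) = (-1660 + 1234) + (-24 + (-58)**2) = -426 + (-24 + 3364) = -426 + 3340 = 2914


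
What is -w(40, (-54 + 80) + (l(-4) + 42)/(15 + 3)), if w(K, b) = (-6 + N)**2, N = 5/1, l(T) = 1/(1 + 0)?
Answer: -1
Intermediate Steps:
l(T) = 1 (l(T) = 1/1 = 1)
N = 5 (N = 5*1 = 5)
w(K, b) = 1 (w(K, b) = (-6 + 5)**2 = (-1)**2 = 1)
-w(40, (-54 + 80) + (l(-4) + 42)/(15 + 3)) = -1*1 = -1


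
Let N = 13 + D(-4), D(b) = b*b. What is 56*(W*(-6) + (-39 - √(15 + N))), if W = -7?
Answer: 168 - 112*√11 ≈ -203.46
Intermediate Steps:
D(b) = b²
N = 29 (N = 13 + (-4)² = 13 + 16 = 29)
56*(W*(-6) + (-39 - √(15 + N))) = 56*(-7*(-6) + (-39 - √(15 + 29))) = 56*(42 + (-39 - √44)) = 56*(42 + (-39 - 2*√11)) = 56*(3 - 2*√11) = 168 - 112*√11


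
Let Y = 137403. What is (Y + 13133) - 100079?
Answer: 50457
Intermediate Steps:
(Y + 13133) - 100079 = (137403 + 13133) - 100079 = 150536 - 100079 = 50457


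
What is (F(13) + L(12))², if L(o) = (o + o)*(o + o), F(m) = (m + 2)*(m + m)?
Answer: 933156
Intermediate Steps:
F(m) = 2*m*(2 + m) (F(m) = (2 + m)*(2*m) = 2*m*(2 + m))
L(o) = 4*o² (L(o) = (2*o)*(2*o) = 4*o²)
(F(13) + L(12))² = (2*13*(2 + 13) + 4*12²)² = (2*13*15 + 4*144)² = (390 + 576)² = 966² = 933156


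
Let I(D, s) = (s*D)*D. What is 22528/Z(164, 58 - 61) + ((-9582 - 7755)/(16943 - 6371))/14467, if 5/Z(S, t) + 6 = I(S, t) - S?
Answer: -92866700083441887/254908540 ≈ -3.6431e+8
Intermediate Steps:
I(D, s) = s*D**2 (I(D, s) = (D*s)*D = s*D**2)
Z(S, t) = 5/(-6 - S + t*S**2) (Z(S, t) = 5/(-6 + (t*S**2 - S)) = 5/(-6 + (-S + t*S**2)) = 5/(-6 - S + t*S**2))
22528/Z(164, 58 - 61) + ((-9582 - 7755)/(16943 - 6371))/14467 = 22528/((5/(-6 - 1*164 + (58 - 61)*164**2))) + ((-9582 - 7755)/(16943 - 6371))/14467 = 22528/((5/(-6 - 164 - 3*26896))) - 17337/10572*(1/14467) = 22528/((5/(-6 - 164 - 80688))) - 17337*1/10572*(1/14467) = 22528/((5/(-80858))) - 5779/3524*1/14467 = 22528/((5*(-1/80858))) - 5779/50981708 = 22528/(-5/80858) - 5779/50981708 = 22528*(-80858/5) - 5779/50981708 = -1821569024/5 - 5779/50981708 = -92866700083441887/254908540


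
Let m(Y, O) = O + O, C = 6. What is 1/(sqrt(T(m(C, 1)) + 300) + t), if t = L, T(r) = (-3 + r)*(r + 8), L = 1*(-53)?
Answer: -53/2519 - sqrt(290)/2519 ≈ -0.027800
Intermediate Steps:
m(Y, O) = 2*O
L = -53
T(r) = (-3 + r)*(8 + r)
t = -53
1/(sqrt(T(m(C, 1)) + 300) + t) = 1/(sqrt((-24 + (2*1)**2 + 5*(2*1)) + 300) - 53) = 1/(sqrt((-24 + 2**2 + 5*2) + 300) - 53) = 1/(sqrt((-24 + 4 + 10) + 300) - 53) = 1/(sqrt(-10 + 300) - 53) = 1/(sqrt(290) - 53) = 1/(-53 + sqrt(290))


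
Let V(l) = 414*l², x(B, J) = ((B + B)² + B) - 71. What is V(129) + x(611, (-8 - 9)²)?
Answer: 8383198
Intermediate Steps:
x(B, J) = -71 + B + 4*B² (x(B, J) = ((2*B)² + B) - 71 = (4*B² + B) - 71 = (B + 4*B²) - 71 = -71 + B + 4*B²)
V(129) + x(611, (-8 - 9)²) = 414*129² + (-71 + 611 + 4*611²) = 414*16641 + (-71 + 611 + 4*373321) = 6889374 + (-71 + 611 + 1493284) = 6889374 + 1493824 = 8383198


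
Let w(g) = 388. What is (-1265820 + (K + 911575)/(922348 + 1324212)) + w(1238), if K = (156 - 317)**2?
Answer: -355358497053/280820 ≈ -1.2654e+6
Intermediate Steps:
K = 25921 (K = (-161)**2 = 25921)
(-1265820 + (K + 911575)/(922348 + 1324212)) + w(1238) = (-1265820 + (25921 + 911575)/(922348 + 1324212)) + 388 = (-1265820 + 937496/2246560) + 388 = (-1265820 + 937496*(1/2246560)) + 388 = (-1265820 + 117187/280820) + 388 = -355467455213/280820 + 388 = -355358497053/280820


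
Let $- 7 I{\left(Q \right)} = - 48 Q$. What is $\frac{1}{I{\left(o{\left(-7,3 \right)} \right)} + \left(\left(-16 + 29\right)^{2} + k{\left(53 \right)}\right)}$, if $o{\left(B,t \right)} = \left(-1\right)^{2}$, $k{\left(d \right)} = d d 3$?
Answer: $\frac{7}{60220} \approx 0.00011624$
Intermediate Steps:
$k{\left(d \right)} = 3 d^{2}$ ($k{\left(d \right)} = d^{2} \cdot 3 = 3 d^{2}$)
$o{\left(B,t \right)} = 1$
$I{\left(Q \right)} = \frac{48 Q}{7}$ ($I{\left(Q \right)} = - \frac{\left(-48\right) Q}{7} = \frac{48 Q}{7}$)
$\frac{1}{I{\left(o{\left(-7,3 \right)} \right)} + \left(\left(-16 + 29\right)^{2} + k{\left(53 \right)}\right)} = \frac{1}{\frac{48}{7} \cdot 1 + \left(\left(-16 + 29\right)^{2} + 3 \cdot 53^{2}\right)} = \frac{1}{\frac{48}{7} + \left(13^{2} + 3 \cdot 2809\right)} = \frac{1}{\frac{48}{7} + \left(169 + 8427\right)} = \frac{1}{\frac{48}{7} + 8596} = \frac{1}{\frac{60220}{7}} = \frac{7}{60220}$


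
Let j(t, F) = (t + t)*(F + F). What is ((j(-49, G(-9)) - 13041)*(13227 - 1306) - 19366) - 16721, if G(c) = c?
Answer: -134469204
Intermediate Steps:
j(t, F) = 4*F*t (j(t, F) = (2*t)*(2*F) = 4*F*t)
((j(-49, G(-9)) - 13041)*(13227 - 1306) - 19366) - 16721 = ((4*(-9)*(-49) - 13041)*(13227 - 1306) - 19366) - 16721 = ((1764 - 13041)*11921 - 19366) - 16721 = (-11277*11921 - 19366) - 16721 = (-134433117 - 19366) - 16721 = -134452483 - 16721 = -134469204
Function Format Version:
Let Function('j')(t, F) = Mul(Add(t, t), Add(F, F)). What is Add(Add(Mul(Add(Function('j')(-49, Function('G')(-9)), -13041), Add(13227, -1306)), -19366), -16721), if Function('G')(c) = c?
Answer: -134469204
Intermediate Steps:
Function('j')(t, F) = Mul(4, F, t) (Function('j')(t, F) = Mul(Mul(2, t), Mul(2, F)) = Mul(4, F, t))
Add(Add(Mul(Add(Function('j')(-49, Function('G')(-9)), -13041), Add(13227, -1306)), -19366), -16721) = Add(Add(Mul(Add(Mul(4, -9, -49), -13041), Add(13227, -1306)), -19366), -16721) = Add(Add(Mul(Add(1764, -13041), 11921), -19366), -16721) = Add(Add(Mul(-11277, 11921), -19366), -16721) = Add(Add(-134433117, -19366), -16721) = Add(-134452483, -16721) = -134469204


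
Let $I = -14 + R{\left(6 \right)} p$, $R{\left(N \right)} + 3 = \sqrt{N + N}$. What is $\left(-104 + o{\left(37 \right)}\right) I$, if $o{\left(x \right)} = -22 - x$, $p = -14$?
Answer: $-4564 + 4564 \sqrt{3} \approx 3341.1$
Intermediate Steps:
$R{\left(N \right)} = -3 + \sqrt{2} \sqrt{N}$ ($R{\left(N \right)} = -3 + \sqrt{N + N} = -3 + \sqrt{2 N} = -3 + \sqrt{2} \sqrt{N}$)
$I = 28 - 28 \sqrt{3}$ ($I = -14 + \left(-3 + \sqrt{2} \sqrt{6}\right) \left(-14\right) = -14 + \left(-3 + 2 \sqrt{3}\right) \left(-14\right) = -14 + \left(42 - 28 \sqrt{3}\right) = 28 - 28 \sqrt{3} \approx -20.497$)
$\left(-104 + o{\left(37 \right)}\right) I = \left(-104 - 59\right) \left(28 - 28 \sqrt{3}\right) = - 163 \left(28 - 28 \sqrt{3}\right) = -4564 + 4564 \sqrt{3}$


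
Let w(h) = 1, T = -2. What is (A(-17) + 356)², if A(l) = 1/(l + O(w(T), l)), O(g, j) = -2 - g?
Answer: 50680161/400 ≈ 1.2670e+5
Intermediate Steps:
A(l) = 1/(-3 + l) (A(l) = 1/(l + (-2 - 1*1)) = 1/(l + (-2 - 1)) = 1/(l - 3) = 1/(-3 + l))
(A(-17) + 356)² = (1/(-3 - 17) + 356)² = (1/(-20) + 356)² = (-1/20 + 356)² = (7119/20)² = 50680161/400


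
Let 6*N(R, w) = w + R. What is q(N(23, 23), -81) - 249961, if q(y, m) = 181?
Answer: -249780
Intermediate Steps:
N(R, w) = R/6 + w/6 (N(R, w) = (w + R)/6 = (R + w)/6 = R/6 + w/6)
q(N(23, 23), -81) - 249961 = 181 - 249961 = -249780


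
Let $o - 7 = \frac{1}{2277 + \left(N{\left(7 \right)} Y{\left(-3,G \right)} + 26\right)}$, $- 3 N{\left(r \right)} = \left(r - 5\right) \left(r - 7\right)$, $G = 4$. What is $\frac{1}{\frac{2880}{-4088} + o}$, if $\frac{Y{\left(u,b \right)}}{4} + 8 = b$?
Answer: $\frac{168119}{1058466} \approx 0.15883$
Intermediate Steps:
$Y{\left(u,b \right)} = -32 + 4 b$
$N{\left(r \right)} = - \frac{\left(-7 + r\right) \left(-5 + r\right)}{3}$ ($N{\left(r \right)} = - \frac{\left(r - 5\right) \left(r - 7\right)}{3} = - \frac{\left(-5 + r\right) \left(-7 + r\right)}{3} = - \frac{\left(-7 + r\right) \left(-5 + r\right)}{3}$)
$o = \frac{16122}{2303}$ ($o = 7 + \frac{1}{2277 + \left(\left(- \frac{35}{3} + 4 \cdot 7 - \frac{7^{2}}{3}\right) \left(-32 + 4 \cdot 4\right) + 26\right)} = 7 + \frac{1}{2277 + \left(\left(- \frac{35}{3} + 28 - \frac{49}{3}\right) \left(-32 + 16\right) + 26\right)} = 7 + \frac{1}{2277 + \left(\left(- \frac{35}{3} + 28 - \frac{49}{3}\right) \left(-16\right) + 26\right)} = 7 + \frac{1}{2277 + \left(0 \left(-16\right) + 26\right)} = 7 + \frac{1}{2277 + \left(0 + 26\right)} = 7 + \frac{1}{2277 + 26} = 7 + \frac{1}{2303} = \frac{16122}{2303} \approx 7.0004$)
$\frac{1}{\frac{2880}{-4088} + o} = \frac{1}{\frac{2880}{-4088} + \frac{16122}{2303}} = \frac{1}{2880 \left(- \frac{1}{4088}\right) + \frac{16122}{2303}} = \frac{1}{- \frac{360}{511} + \frac{16122}{2303}} = \frac{1}{\frac{1058466}{168119}} = \frac{168119}{1058466}$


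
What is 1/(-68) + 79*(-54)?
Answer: -290089/68 ≈ -4266.0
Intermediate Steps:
1/(-68) + 79*(-54) = -1/68 - 4266 = -290089/68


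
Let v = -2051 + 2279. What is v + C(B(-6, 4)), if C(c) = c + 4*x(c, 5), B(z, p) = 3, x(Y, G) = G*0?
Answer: 231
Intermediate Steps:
x(Y, G) = 0
v = 228
C(c) = c (C(c) = c + 4*0 = c + 0 = c)
v + C(B(-6, 4)) = 228 + 3 = 231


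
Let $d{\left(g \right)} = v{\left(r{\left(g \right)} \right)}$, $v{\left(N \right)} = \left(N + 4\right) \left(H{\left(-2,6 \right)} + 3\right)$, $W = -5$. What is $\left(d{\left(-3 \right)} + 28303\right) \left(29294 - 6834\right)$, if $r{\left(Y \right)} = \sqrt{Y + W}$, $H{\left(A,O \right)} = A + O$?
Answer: $636314260 + 314440 i \sqrt{2} \approx 6.3631 \cdot 10^{8} + 4.4469 \cdot 10^{5} i$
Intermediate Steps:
$r{\left(Y \right)} = \sqrt{-5 + Y}$ ($r{\left(Y \right)} = \sqrt{Y - 5} = \sqrt{-5 + Y}$)
$v{\left(N \right)} = 28 + 7 N$ ($v{\left(N \right)} = \left(N + 4\right) \left(\left(-2 + 6\right) + 3\right) = \left(4 + N\right) \left(4 + 3\right) = \left(4 + N\right) 7 = 28 + 7 N$)
$d{\left(g \right)} = 28 + 7 \sqrt{-5 + g}$
$\left(d{\left(-3 \right)} + 28303\right) \left(29294 - 6834\right) = \left(\left(28 + 7 \sqrt{-5 - 3}\right) + 28303\right) \left(29294 - 6834\right) = \left(\left(28 + 7 \sqrt{-8}\right) + 28303\right) 22460 = \left(\left(28 + 7 \cdot 2 i \sqrt{2}\right) + 28303\right) 22460 = \left(\left(28 + 14 i \sqrt{2}\right) + 28303\right) 22460 = \left(28331 + 14 i \sqrt{2}\right) 22460 = 636314260 + 314440 i \sqrt{2}$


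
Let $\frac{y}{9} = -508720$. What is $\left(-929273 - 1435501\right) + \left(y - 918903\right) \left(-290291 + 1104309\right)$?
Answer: $-4474971079668$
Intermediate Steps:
$y = -4578480$ ($y = 9 \left(-508720\right) = -4578480$)
$\left(-929273 - 1435501\right) + \left(y - 918903\right) \left(-290291 + 1104309\right) = \left(-929273 - 1435501\right) + \left(-4578480 - 918903\right) \left(-290291 + 1104309\right) = \left(-929273 + \left(-1479672 + 44171\right)\right) - 4474968714894 = \left(-929273 - 1435501\right) - 4474968714894 = -2364774 - 4474968714894 = -4474971079668$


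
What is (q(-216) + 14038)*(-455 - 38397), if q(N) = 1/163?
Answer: -88900952140/163 ≈ -5.4540e+8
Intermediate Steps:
q(N) = 1/163
(q(-216) + 14038)*(-455 - 38397) = (1/163 + 14038)*(-455 - 38397) = (2288195/163)*(-38852) = -88900952140/163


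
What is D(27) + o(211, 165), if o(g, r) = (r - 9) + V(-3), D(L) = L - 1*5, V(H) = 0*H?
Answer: 178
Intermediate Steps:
V(H) = 0
D(L) = -5 + L (D(L) = L - 5 = -5 + L)
o(g, r) = -9 + r (o(g, r) = (r - 9) + 0 = (-9 + r) + 0 = -9 + r)
D(27) + o(211, 165) = (-5 + 27) + (-9 + 165) = 22 + 156 = 178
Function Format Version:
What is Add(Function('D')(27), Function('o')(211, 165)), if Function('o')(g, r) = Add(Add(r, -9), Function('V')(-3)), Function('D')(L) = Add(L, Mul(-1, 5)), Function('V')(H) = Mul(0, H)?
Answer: 178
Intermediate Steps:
Function('V')(H) = 0
Function('D')(L) = Add(-5, L) (Function('D')(L) = Add(L, -5) = Add(-5, L))
Function('o')(g, r) = Add(-9, r) (Function('o')(g, r) = Add(Add(r, -9), 0) = Add(Add(-9, r), 0) = Add(-9, r))
Add(Function('D')(27), Function('o')(211, 165)) = Add(Add(-5, 27), Add(-9, 165)) = Add(22, 156) = 178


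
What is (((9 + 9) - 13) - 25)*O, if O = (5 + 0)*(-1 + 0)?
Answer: 100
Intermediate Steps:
O = -5 (O = 5*(-1) = -5)
(((9 + 9) - 13) - 25)*O = (((9 + 9) - 13) - 25)*(-5) = ((18 - 13) - 25)*(-5) = (5 - 25)*(-5) = -20*(-5) = 100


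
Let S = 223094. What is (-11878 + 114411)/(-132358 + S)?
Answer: 102533/90736 ≈ 1.1300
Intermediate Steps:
(-11878 + 114411)/(-132358 + S) = (-11878 + 114411)/(-132358 + 223094) = 102533/90736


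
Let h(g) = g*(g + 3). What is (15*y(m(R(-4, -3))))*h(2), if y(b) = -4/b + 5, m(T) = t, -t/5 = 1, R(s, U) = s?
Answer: 870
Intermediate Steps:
t = -5 (t = -5*1 = -5)
m(T) = -5
y(b) = 5 - 4/b
h(g) = g*(3 + g)
(15*y(m(R(-4, -3))))*h(2) = (15*(5 - 4/(-5)))*(2*(3 + 2)) = (15*(5 - 4*(-1/5)))*(2*5) = (15*(5 + 4/5))*10 = (15*(29/5))*10 = 87*10 = 870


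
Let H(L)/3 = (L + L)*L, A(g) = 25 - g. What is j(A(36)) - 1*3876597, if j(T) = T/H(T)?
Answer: -255855403/66 ≈ -3.8766e+6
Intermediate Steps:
H(L) = 6*L² (H(L) = 3*((L + L)*L) = 3*((2*L)*L) = 3*(2*L²) = 6*L²)
j(T) = 1/(6*T) (j(T) = T/((6*T²)) = T*(1/(6*T²)) = 1/(6*T))
j(A(36)) - 1*3876597 = 1/(6*(25 - 1*36)) - 1*3876597 = 1/(6*(25 - 36)) - 3876597 = (⅙)/(-11) - 3876597 = (⅙)*(-1/11) - 3876597 = -1/66 - 3876597 = -255855403/66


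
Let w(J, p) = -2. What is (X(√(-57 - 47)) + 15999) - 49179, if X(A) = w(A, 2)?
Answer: -33182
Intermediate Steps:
X(A) = -2
(X(√(-57 - 47)) + 15999) - 49179 = (-2 + 15999) - 49179 = 15997 - 49179 = -33182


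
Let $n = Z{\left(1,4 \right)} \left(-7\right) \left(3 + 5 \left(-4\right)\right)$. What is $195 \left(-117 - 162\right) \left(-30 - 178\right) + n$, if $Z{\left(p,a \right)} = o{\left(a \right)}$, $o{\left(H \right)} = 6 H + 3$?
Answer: $11319453$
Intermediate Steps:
$o{\left(H \right)} = 3 + 6 H$
$Z{\left(p,a \right)} = 3 + 6 a$
$n = 3213$ ($n = \left(3 + 6 \cdot 4\right) \left(-7\right) \left(3 + 5 \left(-4\right)\right) = \left(3 + 24\right) \left(-7\right) \left(3 - 20\right) = 27 \left(-7\right) \left(-17\right) = \left(-189\right) \left(-17\right) = 3213$)
$195 \left(-117 - 162\right) \left(-30 - 178\right) + n = 195 \left(-117 - 162\right) \left(-30 - 178\right) + 3213 = 195 \left(\left(-279\right) \left(-208\right)\right) + 3213 = 195 \cdot 58032 + 3213 = 11316240 + 3213 = 11319453$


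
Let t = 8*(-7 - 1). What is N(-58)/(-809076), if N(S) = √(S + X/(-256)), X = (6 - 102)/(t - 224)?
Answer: -I*√133635/38835648 ≈ -9.413e-6*I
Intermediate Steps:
t = -64 (t = 8*(-8) = -64)
X = ⅓ (X = (6 - 102)/(-64 - 224) = -96/(-288) = -96*(-1/288) = ⅓ ≈ 0.33333)
N(S) = √(-1/768 + S) (N(S) = √(S + (⅓)/(-256)) = √(S + (⅓)*(-1/256)) = √(S - 1/768) = √(-1/768 + S))
N(-58)/(-809076) = (√(-3 + 2304*(-58))/48)/(-809076) = (√(-3 - 133632)/48)*(-1/809076) = (√(-133635)/48)*(-1/809076) = ((I*√133635)/48)*(-1/809076) = (I*√133635/48)*(-1/809076) = -I*√133635/38835648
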